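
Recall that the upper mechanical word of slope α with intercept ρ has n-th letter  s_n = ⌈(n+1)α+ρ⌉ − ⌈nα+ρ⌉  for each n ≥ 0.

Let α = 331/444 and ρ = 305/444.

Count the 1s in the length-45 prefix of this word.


34

#1s = Σ_{n=0}^{44} s_n = Σ_{n=0}^{44} (⌈(n+1)α+ρ⌉ − ⌈nα+ρ⌉)
the sum telescopes: every ⌈nα+ρ⌉ with 0 < n < 45 appears once with + and once with −, leaving ⌈45α+ρ⌉ − ⌈0·α+ρ⌉
45α + ρ = (45·331 + 305) / 444 = 15200/444
ρ = 305/444
⌈15200/444⌉ = 35,  ⌈305/444⌉ = 1
#1s = 35 − 1 = 34


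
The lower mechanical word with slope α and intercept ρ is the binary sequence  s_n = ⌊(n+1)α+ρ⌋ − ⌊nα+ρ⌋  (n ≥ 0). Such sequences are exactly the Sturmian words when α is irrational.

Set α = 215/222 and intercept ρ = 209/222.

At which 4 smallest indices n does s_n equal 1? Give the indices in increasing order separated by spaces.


n=0: ⌊424/222⌋−⌊209/222⌋ = 1−0 = 1  ← one
n=1: ⌊639/222⌋−⌊424/222⌋ = 2−1 = 1  ← one
n=2: ⌊854/222⌋−⌊639/222⌋ = 3−2 = 1  ← one
n=3: ⌊1069/222⌋−⌊854/222⌋ = 4−3 = 1  ← one
positions of the first 4 ones: 0 1 2 3

0 1 2 3


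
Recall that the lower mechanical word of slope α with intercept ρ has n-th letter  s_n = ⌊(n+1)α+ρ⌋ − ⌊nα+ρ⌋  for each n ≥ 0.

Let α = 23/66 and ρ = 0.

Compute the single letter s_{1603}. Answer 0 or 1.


(n+1)α + ρ = (1604·23) / 66 = 36892/66
nα + ρ     = (1603·23) / 66 = 36869/66
⌊36892/66⌋ = 558,  ⌊36869/66⌋ = 558
s_{1603} = 558 − 558 = 0

0


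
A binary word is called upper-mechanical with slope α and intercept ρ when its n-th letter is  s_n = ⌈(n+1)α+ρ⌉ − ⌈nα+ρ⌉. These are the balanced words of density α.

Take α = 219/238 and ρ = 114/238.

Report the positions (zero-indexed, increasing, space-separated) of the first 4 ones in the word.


n=0: ⌈333/238⌉−⌈114/238⌉ = 2−1 = 1  ← one
n=1: ⌈552/238⌉−⌈333/238⌉ = 3−2 = 1  ← one
n=2: ⌈771/238⌉−⌈552/238⌉ = 4−3 = 1  ← one
n=3: ⌈990/238⌉−⌈771/238⌉ = 5−4 = 1  ← one
positions of the first 4 ones: 0 1 2 3

0 1 2 3


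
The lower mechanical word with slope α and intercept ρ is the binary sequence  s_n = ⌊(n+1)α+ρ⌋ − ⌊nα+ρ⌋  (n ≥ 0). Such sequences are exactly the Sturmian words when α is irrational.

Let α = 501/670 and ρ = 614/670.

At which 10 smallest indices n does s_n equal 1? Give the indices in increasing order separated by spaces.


0 1 2 4 5 6 8 9 10 12

n=0: ⌊1115/670⌋−⌊614/670⌋ = 1−0 = 1  ← one
n=1: ⌊1616/670⌋−⌊1115/670⌋ = 2−1 = 1  ← one
n=2: ⌊2117/670⌋−⌊1616/670⌋ = 3−2 = 1  ← one
n=3: ⌊2618/670⌋−⌊2117/670⌋ = 3−3 = 0
n=4: ⌊3119/670⌋−⌊2618/670⌋ = 4−3 = 1  ← one
n=5: ⌊3620/670⌋−⌊3119/670⌋ = 5−4 = 1  ← one
n=6: ⌊4121/670⌋−⌊3620/670⌋ = 6−5 = 1  ← one
n=7: ⌊4622/670⌋−⌊4121/670⌋ = 6−6 = 0
n=8: ⌊5123/670⌋−⌊4622/670⌋ = 7−6 = 1  ← one
n=9: ⌊5624/670⌋−⌊5123/670⌋ = 8−7 = 1  ← one
n=10: ⌊6125/670⌋−⌊5624/670⌋ = 9−8 = 1  ← one
n=11: ⌊6626/670⌋−⌊6125/670⌋ = 9−9 = 0
n=12: ⌊7127/670⌋−⌊6626/670⌋ = 10−9 = 1  ← one
positions of the first 10 ones: 0 1 2 4 5 6 8 9 10 12


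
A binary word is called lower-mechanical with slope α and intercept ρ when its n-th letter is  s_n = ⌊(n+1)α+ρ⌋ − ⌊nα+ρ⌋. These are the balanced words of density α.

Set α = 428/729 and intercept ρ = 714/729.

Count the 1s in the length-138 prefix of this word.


#1s = Σ_{n=0}^{137} s_n = Σ_{n=0}^{137} (⌊(n+1)α+ρ⌋ − ⌊nα+ρ⌋)
the sum telescopes: every ⌊nα+ρ⌋ with 0 < n < 138 appears once with + and once with −, leaving ⌊138α+ρ⌋ − ⌊0·α+ρ⌋
138α + ρ = (138·428 + 714) / 729 = 59778/729
ρ = 714/729
⌊59778/729⌋ = 82,  ⌊714/729⌋ = 0
#1s = 82 − 0 = 82

82


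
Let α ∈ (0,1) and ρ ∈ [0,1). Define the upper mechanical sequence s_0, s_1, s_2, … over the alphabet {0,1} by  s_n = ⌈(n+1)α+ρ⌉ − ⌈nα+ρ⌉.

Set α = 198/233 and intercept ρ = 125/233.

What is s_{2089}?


(n+1)α + ρ = (2090·198 + 125) / 233 = 413945/233
nα + ρ     = (2089·198 + 125) / 233 = 413747/233
⌈413945/233⌉ = 1777,  ⌈413747/233⌉ = 1776
s_{2089} = 1777 − 1776 = 1

1


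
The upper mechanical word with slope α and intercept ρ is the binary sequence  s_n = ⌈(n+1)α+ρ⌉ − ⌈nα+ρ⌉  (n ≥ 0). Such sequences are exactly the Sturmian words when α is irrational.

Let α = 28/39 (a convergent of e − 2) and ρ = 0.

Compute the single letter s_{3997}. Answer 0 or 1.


(n+1)α + ρ = (3998·28) / 39 = 111944/39
nα + ρ     = (3997·28) / 39 = 111916/39
⌈111944/39⌉ = 2871,  ⌈111916/39⌉ = 2870
s_{3997} = 2871 − 2870 = 1

1


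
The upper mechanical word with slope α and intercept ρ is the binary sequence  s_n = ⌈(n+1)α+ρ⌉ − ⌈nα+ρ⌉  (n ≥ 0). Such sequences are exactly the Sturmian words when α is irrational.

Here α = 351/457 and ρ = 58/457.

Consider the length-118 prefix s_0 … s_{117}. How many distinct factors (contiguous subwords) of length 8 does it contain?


t_n = ⌈(n·351+58)/457⌉ for n = 0 … 118:
  n=0…9: ⌈58/457⌉=1 ⌈409/457⌉=1 ⌈760/457⌉=2 ⌈1111/457⌉=3 ⌈1462/457⌉=4 ⌈1813/457⌉=4 ⌈2164/457⌉=5 ⌈2515/457⌉=6 ⌈2866/457⌉=7 ⌈3217/457⌉=8
  n=10…19: ⌈3568/457⌉=8 ⌈3919/457⌉=9 ⌈4270/457⌉=10 ⌈4621/457⌉=11 ⌈4972/457⌉=11 ⌈5323/457⌉=12 ⌈5674/457⌉=13 ⌈6025/457⌉=14 ⌈6376/457⌉=14 ⌈6727/457⌉=15
  n=20…29: ⌈7078/457⌉=16 ⌈7429/457⌉=17 ⌈7780/457⌉=18 ⌈8131/457⌉=18 ⌈8482/457⌉=19 ⌈8833/457⌉=20 ⌈9184/457⌉=21 ⌈9535/457⌉=21 ⌈9886/457⌉=22 ⌈10237/457⌉=23
  n=30…39: ⌈10588/457⌉=24 ⌈10939/457⌉=24 ⌈11290/457⌉=25 ⌈11641/457⌉=26 ⌈11992/457⌉=27 ⌈12343/457⌉=28 ⌈12694/457⌉=28 ⌈13045/457⌉=29 ⌈13396/457⌉=30 ⌈13747/457⌉=31
  n=40…49: ⌈14098/457⌉=31 ⌈14449/457⌉=32 ⌈14800/457⌉=33 ⌈15151/457⌉=34 ⌈15502/457⌉=34 ⌈15853/457⌉=35 ⌈16204/457⌉=36 ⌈16555/457⌉=37 ⌈16906/457⌉=37 ⌈17257/457⌉=38
  n=50…59: ⌈17608/457⌉=39 ⌈17959/457⌉=40 ⌈18310/457⌉=41 ⌈18661/457⌉=41 ⌈19012/457⌉=42 ⌈19363/457⌉=43 ⌈19714/457⌉=44 ⌈20065/457⌉=44 ⌈20416/457⌉=45 ⌈20767/457⌉=46
  n=60…69: ⌈21118/457⌉=47 ⌈21469/457⌉=47 ⌈21820/457⌉=48 ⌈22171/457⌉=49 ⌈22522/457⌉=50 ⌈22873/457⌉=51 ⌈23224/457⌉=51 ⌈23575/457⌉=52 ⌈23926/457⌉=53 ⌈24277/457⌉=54
  n=70…79: ⌈24628/457⌉=54 ⌈24979/457⌉=55 ⌈25330/457⌉=56 ⌈25681/457⌉=57 ⌈26032/457⌉=57 ⌈26383/457⌉=58 ⌈26734/457⌉=59 ⌈27085/457⌉=60 ⌈27436/457⌉=61 ⌈27787/457⌉=61
  n=80…89: ⌈28138/457⌉=62 ⌈28489/457⌉=63 ⌈28840/457⌉=64 ⌈29191/457⌉=64 ⌈29542/457⌉=65 ⌈29893/457⌉=66 ⌈30244/457⌉=67 ⌈30595/457⌉=67 ⌈30946/457⌉=68 ⌈31297/457⌉=69
  n=90…99: ⌈31648/457⌉=70 ⌈31999/457⌉=71 ⌈32350/457⌉=71 ⌈32701/457⌉=72 ⌈33052/457⌉=73 ⌈33403/457⌉=74 ⌈33754/457⌉=74 ⌈34105/457⌉=75 ⌈34456/457⌉=76 ⌈34807/457⌉=77
  n=100…109: ⌈35158/457⌉=77 ⌈35509/457⌉=78 ⌈35860/457⌉=79 ⌈36211/457⌉=80 ⌈36562/457⌉=81 ⌈36913/457⌉=81 ⌈37264/457⌉=82 ⌈37615/457⌉=83 ⌈37966/457⌉=84 ⌈38317/457⌉=84
  n=110…118: ⌈38668/457⌉=85 ⌈39019/457⌉=86 ⌈39370/457⌉=87 ⌈39721/457⌉=87 ⌈40072/457⌉=88 ⌈40423/457⌉=89 ⌈40774/457⌉=90 ⌈41125/457⌉=90 ⌈41476/457⌉=91
s_n = t_(n+1) − t_n for n = 0 … 117 gives
prefix = 0111011110111011101111011101110111101110111011101111011101110111101110111011110111011101111011101110111101110111011101
slide a length-8 window over [0..7] … [110..117] (111 windows); first occurrence of each distinct factor:
  [  0..  7] 01110111
  [  1..  8] 11101111
  [  2..  9] 11011110
  [  3.. 10] 10111101
  [  4.. 11] 01111011
  [  5.. 12] 11110111
  [  6.. 13] 11101110
  [  7.. 14] 11011101
  [  8.. 15] 10111011
  (the other 102 windows repeat one of these)
distinct factors: {01110111, 01111011, 10111011, 10111101, 11011101, 11011110, 11101110, 11101111, 11110111}
count = 9  (Sturmian bound for length 8 is 9)

9


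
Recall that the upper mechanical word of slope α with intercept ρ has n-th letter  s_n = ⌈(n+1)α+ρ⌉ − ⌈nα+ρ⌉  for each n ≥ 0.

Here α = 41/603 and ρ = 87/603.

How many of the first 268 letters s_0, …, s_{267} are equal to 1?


18

#1s = Σ_{n=0}^{267} s_n = Σ_{n=0}^{267} (⌈(n+1)α+ρ⌉ − ⌈nα+ρ⌉)
the sum telescopes: every ⌈nα+ρ⌉ with 0 < n < 268 appears once with + and once with −, leaving ⌈268α+ρ⌉ − ⌈0·α+ρ⌉
268α + ρ = (268·41 + 87) / 603 = 11075/603
ρ = 87/603
⌈11075/603⌉ = 19,  ⌈87/603⌉ = 1
#1s = 19 − 1 = 18


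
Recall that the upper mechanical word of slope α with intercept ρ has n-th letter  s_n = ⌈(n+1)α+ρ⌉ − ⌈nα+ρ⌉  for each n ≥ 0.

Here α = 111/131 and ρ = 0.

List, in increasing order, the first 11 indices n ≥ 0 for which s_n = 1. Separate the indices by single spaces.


n=0: ⌈111/131⌉−⌈0/131⌉ = 1−0 = 1  ← one
n=1: ⌈222/131⌉−⌈111/131⌉ = 2−1 = 1  ← one
n=2: ⌈333/131⌉−⌈222/131⌉ = 3−2 = 1  ← one
n=3: ⌈444/131⌉−⌈333/131⌉ = 4−3 = 1  ← one
n=4: ⌈555/131⌉−⌈444/131⌉ = 5−4 = 1  ← one
n=5: ⌈666/131⌉−⌈555/131⌉ = 6−5 = 1  ← one
n=6: ⌈777/131⌉−⌈666/131⌉ = 6−6 = 0
n=7: ⌈888/131⌉−⌈777/131⌉ = 7−6 = 1  ← one
n=8: ⌈999/131⌉−⌈888/131⌉ = 8−7 = 1  ← one
n=9: ⌈1110/131⌉−⌈999/131⌉ = 9−8 = 1  ← one
n=10: ⌈1221/131⌉−⌈1110/131⌉ = 10−9 = 1  ← one
n=11: ⌈1332/131⌉−⌈1221/131⌉ = 11−10 = 1  ← one
positions of the first 11 ones: 0 1 2 3 4 5 7 8 9 10 11

0 1 2 3 4 5 7 8 9 10 11


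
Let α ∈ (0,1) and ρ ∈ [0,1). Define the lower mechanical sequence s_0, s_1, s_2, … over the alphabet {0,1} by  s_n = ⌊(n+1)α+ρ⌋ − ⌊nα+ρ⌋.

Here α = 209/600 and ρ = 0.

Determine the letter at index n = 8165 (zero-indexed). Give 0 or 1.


(n+1)α + ρ = (8166·209) / 600 = 1706694/600
nα + ρ     = (8165·209) / 600 = 1706485/600
⌊1706694/600⌋ = 2844,  ⌊1706485/600⌋ = 2844
s_{8165} = 2844 − 2844 = 0

0


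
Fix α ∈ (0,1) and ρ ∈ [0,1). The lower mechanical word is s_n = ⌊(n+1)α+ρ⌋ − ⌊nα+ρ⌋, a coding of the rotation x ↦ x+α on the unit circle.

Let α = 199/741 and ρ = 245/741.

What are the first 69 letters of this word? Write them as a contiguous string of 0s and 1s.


n=0: ⌊(1·199+245)/741⌋ − ⌊(0·199+245)/741⌋ = ⌊444/741⌋ − ⌊245/741⌋ = 0 − 0 = 0
n=1: ⌊(2·199+245)/741⌋ − ⌊(1·199+245)/741⌋ = ⌊643/741⌋ − ⌊444/741⌋ = 0 − 0 = 0
n=2: ⌊(3·199+245)/741⌋ − ⌊(2·199+245)/741⌋ = ⌊842/741⌋ − ⌊643/741⌋ = 1 − 0 = 1
n=3: ⌊(4·199+245)/741⌋ − ⌊(3·199+245)/741⌋ = ⌊1041/741⌋ − ⌊842/741⌋ = 1 − 1 = 0
n=4: ⌊(5·199+245)/741⌋ − ⌊(4·199+245)/741⌋ = ⌊1240/741⌋ − ⌊1041/741⌋ = 1 − 1 = 0
n=5: ⌊(6·199+245)/741⌋ − ⌊(5·199+245)/741⌋ = ⌊1439/741⌋ − ⌊1240/741⌋ = 1 − 1 = 0
n=6: ⌊(7·199+245)/741⌋ − ⌊(6·199+245)/741⌋ = ⌊1638/741⌋ − ⌊1439/741⌋ = 2 − 1 = 1
n=7: ⌊(8·199+245)/741⌋ − ⌊(7·199+245)/741⌋ = ⌊1837/741⌋ − ⌊1638/741⌋ = 2 − 2 = 0
n=8: ⌊(9·199+245)/741⌋ − ⌊(8·199+245)/741⌋ = ⌊2036/741⌋ − ⌊1837/741⌋ = 2 − 2 = 0
n=9: ⌊(10·199+245)/741⌋ − ⌊(9·199+245)/741⌋ = ⌊2235/741⌋ − ⌊2036/741⌋ = 3 − 2 = 1
n=10: ⌊(11·199+245)/741⌋ − ⌊(10·199+245)/741⌋ = ⌊2434/741⌋ − ⌊2235/741⌋ = 3 − 3 = 0
n=11: ⌊(12·199+245)/741⌋ − ⌊(11·199+245)/741⌋ = ⌊2633/741⌋ − ⌊2434/741⌋ = 3 − 3 = 0
n=12: ⌊(13·199+245)/741⌋ − ⌊(12·199+245)/741⌋ = ⌊2832/741⌋ − ⌊2633/741⌋ = 3 − 3 = 0
n=13: ⌊(14·199+245)/741⌋ − ⌊(13·199+245)/741⌋ = ⌊3031/741⌋ − ⌊2832/741⌋ = 4 − 3 = 1
n=14: ⌊(15·199+245)/741⌋ − ⌊(14·199+245)/741⌋ = ⌊3230/741⌋ − ⌊3031/741⌋ = 4 − 4 = 0
n=15: ⌊(16·199+245)/741⌋ − ⌊(15·199+245)/741⌋ = ⌊3429/741⌋ − ⌊3230/741⌋ = 4 − 4 = 0
n=16: ⌊(17·199+245)/741⌋ − ⌊(16·199+245)/741⌋ = ⌊3628/741⌋ − ⌊3429/741⌋ = 4 − 4 = 0
n=17: ⌊(18·199+245)/741⌋ − ⌊(17·199+245)/741⌋ = ⌊3827/741⌋ − ⌊3628/741⌋ = 5 − 4 = 1
n=18: ⌊(19·199+245)/741⌋ − ⌊(18·199+245)/741⌋ = ⌊4026/741⌋ − ⌊3827/741⌋ = 5 − 5 = 0
n=19: ⌊(20·199+245)/741⌋ − ⌊(19·199+245)/741⌋ = ⌊4225/741⌋ − ⌊4026/741⌋ = 5 − 5 = 0
n=20: ⌊(21·199+245)/741⌋ − ⌊(20·199+245)/741⌋ = ⌊4424/741⌋ − ⌊4225/741⌋ = 5 − 5 = 0
n=21: ⌊(22·199+245)/741⌋ − ⌊(21·199+245)/741⌋ = ⌊4623/741⌋ − ⌊4424/741⌋ = 6 − 5 = 1
n=22: ⌊(23·199+245)/741⌋ − ⌊(22·199+245)/741⌋ = ⌊4822/741⌋ − ⌊4623/741⌋ = 6 − 6 = 0
n=23: ⌊(24·199+245)/741⌋ − ⌊(23·199+245)/741⌋ = ⌊5021/741⌋ − ⌊4822/741⌋ = 6 − 6 = 0
n=24: ⌊(25·199+245)/741⌋ − ⌊(24·199+245)/741⌋ = ⌊5220/741⌋ − ⌊5021/741⌋ = 7 − 6 = 1
n=25: ⌊(26·199+245)/741⌋ − ⌊(25·199+245)/741⌋ = ⌊5419/741⌋ − ⌊5220/741⌋ = 7 − 7 = 0
n=26: ⌊(27·199+245)/741⌋ − ⌊(26·199+245)/741⌋ = ⌊5618/741⌋ − ⌊5419/741⌋ = 7 − 7 = 0
n=27: ⌊(28·199+245)/741⌋ − ⌊(27·199+245)/741⌋ = ⌊5817/741⌋ − ⌊5618/741⌋ = 7 − 7 = 0
n=28: ⌊(29·199+245)/741⌋ − ⌊(28·199+245)/741⌋ = ⌊6016/741⌋ − ⌊5817/741⌋ = 8 − 7 = 1
n=29: ⌊(30·199+245)/741⌋ − ⌊(29·199+245)/741⌋ = ⌊6215/741⌋ − ⌊6016/741⌋ = 8 − 8 = 0
n=30: ⌊(31·199+245)/741⌋ − ⌊(30·199+245)/741⌋ = ⌊6414/741⌋ − ⌊6215/741⌋ = 8 − 8 = 0
n=31: ⌊(32·199+245)/741⌋ − ⌊(31·199+245)/741⌋ = ⌊6613/741⌋ − ⌊6414/741⌋ = 8 − 8 = 0
n=32: ⌊(33·199+245)/741⌋ − ⌊(32·199+245)/741⌋ = ⌊6812/741⌋ − ⌊6613/741⌋ = 9 − 8 = 1
n=33: ⌊(34·199+245)/741⌋ − ⌊(33·199+245)/741⌋ = ⌊7011/741⌋ − ⌊6812/741⌋ = 9 − 9 = 0
n=34: ⌊(35·199+245)/741⌋ − ⌊(34·199+245)/741⌋ = ⌊7210/741⌋ − ⌊7011/741⌋ = 9 − 9 = 0
n=35: ⌊(36·199+245)/741⌋ − ⌊(35·199+245)/741⌋ = ⌊7409/741⌋ − ⌊7210/741⌋ = 9 − 9 = 0
n=36: ⌊(37·199+245)/741⌋ − ⌊(36·199+245)/741⌋ = ⌊7608/741⌋ − ⌊7409/741⌋ = 10 − 9 = 1
n=37: ⌊(38·199+245)/741⌋ − ⌊(37·199+245)/741⌋ = ⌊7807/741⌋ − ⌊7608/741⌋ = 10 − 10 = 0
n=38: ⌊(39·199+245)/741⌋ − ⌊(38·199+245)/741⌋ = ⌊8006/741⌋ − ⌊7807/741⌋ = 10 − 10 = 0
n=39: ⌊(40·199+245)/741⌋ − ⌊(39·199+245)/741⌋ = ⌊8205/741⌋ − ⌊8006/741⌋ = 11 − 10 = 1
n=40: ⌊(41·199+245)/741⌋ − ⌊(40·199+245)/741⌋ = ⌊8404/741⌋ − ⌊8205/741⌋ = 11 − 11 = 0
n=41: ⌊(42·199+245)/741⌋ − ⌊(41·199+245)/741⌋ = ⌊8603/741⌋ − ⌊8404/741⌋ = 11 − 11 = 0
n=42: ⌊(43·199+245)/741⌋ − ⌊(42·199+245)/741⌋ = ⌊8802/741⌋ − ⌊8603/741⌋ = 11 − 11 = 0
n=43: ⌊(44·199+245)/741⌋ − ⌊(43·199+245)/741⌋ = ⌊9001/741⌋ − ⌊8802/741⌋ = 12 − 11 = 1
n=44: ⌊(45·199+245)/741⌋ − ⌊(44·199+245)/741⌋ = ⌊9200/741⌋ − ⌊9001/741⌋ = 12 − 12 = 0
n=45: ⌊(46·199+245)/741⌋ − ⌊(45·199+245)/741⌋ = ⌊9399/741⌋ − ⌊9200/741⌋ = 12 − 12 = 0
n=46: ⌊(47·199+245)/741⌋ − ⌊(46·199+245)/741⌋ = ⌊9598/741⌋ − ⌊9399/741⌋ = 12 − 12 = 0
n=47: ⌊(48·199+245)/741⌋ − ⌊(47·199+245)/741⌋ = ⌊9797/741⌋ − ⌊9598/741⌋ = 13 − 12 = 1
n=48: ⌊(49·199+245)/741⌋ − ⌊(48·199+245)/741⌋ = ⌊9996/741⌋ − ⌊9797/741⌋ = 13 − 13 = 0
n=49: ⌊(50·199+245)/741⌋ − ⌊(49·199+245)/741⌋ = ⌊10195/741⌋ − ⌊9996/741⌋ = 13 − 13 = 0
n=50: ⌊(51·199+245)/741⌋ − ⌊(50·199+245)/741⌋ = ⌊10394/741⌋ − ⌊10195/741⌋ = 14 − 13 = 1
n=51: ⌊(52·199+245)/741⌋ − ⌊(51·199+245)/741⌋ = ⌊10593/741⌋ − ⌊10394/741⌋ = 14 − 14 = 0
n=52: ⌊(53·199+245)/741⌋ − ⌊(52·199+245)/741⌋ = ⌊10792/741⌋ − ⌊10593/741⌋ = 14 − 14 = 0
n=53: ⌊(54·199+245)/741⌋ − ⌊(53·199+245)/741⌋ = ⌊10991/741⌋ − ⌊10792/741⌋ = 14 − 14 = 0
n=54: ⌊(55·199+245)/741⌋ − ⌊(54·199+245)/741⌋ = ⌊11190/741⌋ − ⌊10991/741⌋ = 15 − 14 = 1
n=55: ⌊(56·199+245)/741⌋ − ⌊(55·199+245)/741⌋ = ⌊11389/741⌋ − ⌊11190/741⌋ = 15 − 15 = 0
n=56: ⌊(57·199+245)/741⌋ − ⌊(56·199+245)/741⌋ = ⌊11588/741⌋ − ⌊11389/741⌋ = 15 − 15 = 0
n=57: ⌊(58·199+245)/741⌋ − ⌊(57·199+245)/741⌋ = ⌊11787/741⌋ − ⌊11588/741⌋ = 15 − 15 = 0
n=58: ⌊(59·199+245)/741⌋ − ⌊(58·199+245)/741⌋ = ⌊11986/741⌋ − ⌊11787/741⌋ = 16 − 15 = 1
n=59: ⌊(60·199+245)/741⌋ − ⌊(59·199+245)/741⌋ = ⌊12185/741⌋ − ⌊11986/741⌋ = 16 − 16 = 0
n=60: ⌊(61·199+245)/741⌋ − ⌊(60·199+245)/741⌋ = ⌊12384/741⌋ − ⌊12185/741⌋ = 16 − 16 = 0
n=61: ⌊(62·199+245)/741⌋ − ⌊(61·199+245)/741⌋ = ⌊12583/741⌋ − ⌊12384/741⌋ = 16 − 16 = 0
n=62: ⌊(63·199+245)/741⌋ − ⌊(62·199+245)/741⌋ = ⌊12782/741⌋ − ⌊12583/741⌋ = 17 − 16 = 1
n=63: ⌊(64·199+245)/741⌋ − ⌊(63·199+245)/741⌋ = ⌊12981/741⌋ − ⌊12782/741⌋ = 17 − 17 = 0
n=64: ⌊(65·199+245)/741⌋ − ⌊(64·199+245)/741⌋ = ⌊13180/741⌋ − ⌊12981/741⌋ = 17 − 17 = 0
n=65: ⌊(66·199+245)/741⌋ − ⌊(65·199+245)/741⌋ = ⌊13379/741⌋ − ⌊13180/741⌋ = 18 − 17 = 1
n=66: ⌊(67·199+245)/741⌋ − ⌊(66·199+245)/741⌋ = ⌊13578/741⌋ − ⌊13379/741⌋ = 18 − 18 = 0
n=67: ⌊(68·199+245)/741⌋ − ⌊(67·199+245)/741⌋ = ⌊13777/741⌋ − ⌊13578/741⌋ = 18 − 18 = 0
n=68: ⌊(69·199+245)/741⌋ − ⌊(68·199+245)/741⌋ = ⌊13976/741⌋ − ⌊13777/741⌋ = 18 − 18 = 0

001000100100010001000100100010001000100100010001001000100010001001000


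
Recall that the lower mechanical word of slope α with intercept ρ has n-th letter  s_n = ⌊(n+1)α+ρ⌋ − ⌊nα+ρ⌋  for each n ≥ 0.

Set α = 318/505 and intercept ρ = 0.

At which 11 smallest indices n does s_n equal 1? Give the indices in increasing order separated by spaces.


1 3 4 6 7 9 11 12 14 15 17

n=0: ⌊318/505⌋−⌊0/505⌋ = 0−0 = 0
n=1: ⌊636/505⌋−⌊318/505⌋ = 1−0 = 1  ← one
n=2: ⌊954/505⌋−⌊636/505⌋ = 1−1 = 0
n=3: ⌊1272/505⌋−⌊954/505⌋ = 2−1 = 1  ← one
n=4: ⌊1590/505⌋−⌊1272/505⌋ = 3−2 = 1  ← one
n=5: ⌊1908/505⌋−⌊1590/505⌋ = 3−3 = 0
n=6: ⌊2226/505⌋−⌊1908/505⌋ = 4−3 = 1  ← one
n=7: ⌊2544/505⌋−⌊2226/505⌋ = 5−4 = 1  ← one
n=8: ⌊2862/505⌋−⌊2544/505⌋ = 5−5 = 0
n=9: ⌊3180/505⌋−⌊2862/505⌋ = 6−5 = 1  ← one
n=10: ⌊3498/505⌋−⌊3180/505⌋ = 6−6 = 0
n=11: ⌊3816/505⌋−⌊3498/505⌋ = 7−6 = 1  ← one
n=12: ⌊4134/505⌋−⌊3816/505⌋ = 8−7 = 1  ← one
n=13: ⌊4452/505⌋−⌊4134/505⌋ = 8−8 = 0
n=14: ⌊4770/505⌋−⌊4452/505⌋ = 9−8 = 1  ← one
n=15: ⌊5088/505⌋−⌊4770/505⌋ = 10−9 = 1  ← one
n=16: ⌊5406/505⌋−⌊5088/505⌋ = 10−10 = 0
n=17: ⌊5724/505⌋−⌊5406/505⌋ = 11−10 = 1  ← one
positions of the first 11 ones: 1 3 4 6 7 9 11 12 14 15 17


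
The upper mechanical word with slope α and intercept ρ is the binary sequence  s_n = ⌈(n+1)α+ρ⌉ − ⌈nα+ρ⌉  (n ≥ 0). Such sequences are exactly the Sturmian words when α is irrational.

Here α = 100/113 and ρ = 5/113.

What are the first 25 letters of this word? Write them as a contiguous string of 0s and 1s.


n=0: ⌈(1·100+5)/113⌉ − ⌈(0·100+5)/113⌉ = ⌈105/113⌉ − ⌈5/113⌉ = 1 − 1 = 0
n=1: ⌈(2·100+5)/113⌉ − ⌈(1·100+5)/113⌉ = ⌈205/113⌉ − ⌈105/113⌉ = 2 − 1 = 1
n=2: ⌈(3·100+5)/113⌉ − ⌈(2·100+5)/113⌉ = ⌈305/113⌉ − ⌈205/113⌉ = 3 − 2 = 1
n=3: ⌈(4·100+5)/113⌉ − ⌈(3·100+5)/113⌉ = ⌈405/113⌉ − ⌈305/113⌉ = 4 − 3 = 1
n=4: ⌈(5·100+5)/113⌉ − ⌈(4·100+5)/113⌉ = ⌈505/113⌉ − ⌈405/113⌉ = 5 − 4 = 1
n=5: ⌈(6·100+5)/113⌉ − ⌈(5·100+5)/113⌉ = ⌈605/113⌉ − ⌈505/113⌉ = 6 − 5 = 1
n=6: ⌈(7·100+5)/113⌉ − ⌈(6·100+5)/113⌉ = ⌈705/113⌉ − ⌈605/113⌉ = 7 − 6 = 1
n=7: ⌈(8·100+5)/113⌉ − ⌈(7·100+5)/113⌉ = ⌈805/113⌉ − ⌈705/113⌉ = 8 − 7 = 1
n=8: ⌈(9·100+5)/113⌉ − ⌈(8·100+5)/113⌉ = ⌈905/113⌉ − ⌈805/113⌉ = 9 − 8 = 1
n=9: ⌈(10·100+5)/113⌉ − ⌈(9·100+5)/113⌉ = ⌈1005/113⌉ − ⌈905/113⌉ = 9 − 9 = 0
n=10: ⌈(11·100+5)/113⌉ − ⌈(10·100+5)/113⌉ = ⌈1105/113⌉ − ⌈1005/113⌉ = 10 − 9 = 1
n=11: ⌈(12·100+5)/113⌉ − ⌈(11·100+5)/113⌉ = ⌈1205/113⌉ − ⌈1105/113⌉ = 11 − 10 = 1
n=12: ⌈(13·100+5)/113⌉ − ⌈(12·100+5)/113⌉ = ⌈1305/113⌉ − ⌈1205/113⌉ = 12 − 11 = 1
n=13: ⌈(14·100+5)/113⌉ − ⌈(13·100+5)/113⌉ = ⌈1405/113⌉ − ⌈1305/113⌉ = 13 − 12 = 1
n=14: ⌈(15·100+5)/113⌉ − ⌈(14·100+5)/113⌉ = ⌈1505/113⌉ − ⌈1405/113⌉ = 14 − 13 = 1
n=15: ⌈(16·100+5)/113⌉ − ⌈(15·100+5)/113⌉ = ⌈1605/113⌉ − ⌈1505/113⌉ = 15 − 14 = 1
n=16: ⌈(17·100+5)/113⌉ − ⌈(16·100+5)/113⌉ = ⌈1705/113⌉ − ⌈1605/113⌉ = 16 − 15 = 1
n=17: ⌈(18·100+5)/113⌉ − ⌈(17·100+5)/113⌉ = ⌈1805/113⌉ − ⌈1705/113⌉ = 16 − 16 = 0
n=18: ⌈(19·100+5)/113⌉ − ⌈(18·100+5)/113⌉ = ⌈1905/113⌉ − ⌈1805/113⌉ = 17 − 16 = 1
n=19: ⌈(20·100+5)/113⌉ − ⌈(19·100+5)/113⌉ = ⌈2005/113⌉ − ⌈1905/113⌉ = 18 − 17 = 1
n=20: ⌈(21·100+5)/113⌉ − ⌈(20·100+5)/113⌉ = ⌈2105/113⌉ − ⌈2005/113⌉ = 19 − 18 = 1
n=21: ⌈(22·100+5)/113⌉ − ⌈(21·100+5)/113⌉ = ⌈2205/113⌉ − ⌈2105/113⌉ = 20 − 19 = 1
n=22: ⌈(23·100+5)/113⌉ − ⌈(22·100+5)/113⌉ = ⌈2305/113⌉ − ⌈2205/113⌉ = 21 − 20 = 1
n=23: ⌈(24·100+5)/113⌉ − ⌈(23·100+5)/113⌉ = ⌈2405/113⌉ − ⌈2305/113⌉ = 22 − 21 = 1
n=24: ⌈(25·100+5)/113⌉ − ⌈(24·100+5)/113⌉ = ⌈2505/113⌉ − ⌈2405/113⌉ = 23 − 22 = 1

0111111110111111101111111


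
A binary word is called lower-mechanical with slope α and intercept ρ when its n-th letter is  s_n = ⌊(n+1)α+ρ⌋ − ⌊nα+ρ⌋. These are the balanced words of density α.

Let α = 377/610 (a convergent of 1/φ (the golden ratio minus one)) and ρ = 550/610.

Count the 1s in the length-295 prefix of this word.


183

#1s = Σ_{n=0}^{294} s_n = Σ_{n=0}^{294} (⌊(n+1)α+ρ⌋ − ⌊nα+ρ⌋)
the sum telescopes: every ⌊nα+ρ⌋ with 0 < n < 295 appears once with + and once with −, leaving ⌊295α+ρ⌋ − ⌊0·α+ρ⌋
295α + ρ = (295·377 + 550) / 610 = 111765/610
ρ = 550/610
⌊111765/610⌋ = 183,  ⌊550/610⌋ = 0
#1s = 183 − 0 = 183


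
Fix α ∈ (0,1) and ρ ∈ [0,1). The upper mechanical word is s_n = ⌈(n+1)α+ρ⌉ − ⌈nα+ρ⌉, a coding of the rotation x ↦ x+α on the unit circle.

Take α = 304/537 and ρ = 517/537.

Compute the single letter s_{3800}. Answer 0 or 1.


(n+1)α + ρ = (3801·304 + 517) / 537 = 1156021/537
nα + ρ     = (3800·304 + 517) / 537 = 1155717/537
⌈1156021/537⌉ = 2153,  ⌈1155717/537⌉ = 2153
s_{3800} = 2153 − 2153 = 0

0


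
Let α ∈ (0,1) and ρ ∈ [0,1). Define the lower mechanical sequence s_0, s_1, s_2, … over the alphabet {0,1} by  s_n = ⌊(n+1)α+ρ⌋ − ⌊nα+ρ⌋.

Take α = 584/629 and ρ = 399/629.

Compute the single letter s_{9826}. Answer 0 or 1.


1

(n+1)α + ρ = (9827·584 + 399) / 629 = 5739367/629
nα + ρ     = (9826·584 + 399) / 629 = 5738783/629
⌊5739367/629⌋ = 9124,  ⌊5738783/629⌋ = 9123
s_{9826} = 9124 − 9123 = 1


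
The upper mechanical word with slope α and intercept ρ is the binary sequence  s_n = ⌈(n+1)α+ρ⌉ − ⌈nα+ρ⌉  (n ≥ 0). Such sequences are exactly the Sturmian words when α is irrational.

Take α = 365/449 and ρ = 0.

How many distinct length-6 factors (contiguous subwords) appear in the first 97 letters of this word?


t_n = ⌈(n·365)/449⌉ for n = 0 … 97:
  n=0…9: ⌈0/449⌉=0 ⌈365/449⌉=1 ⌈730/449⌉=2 ⌈1095/449⌉=3 ⌈1460/449⌉=4 ⌈1825/449⌉=5 ⌈2190/449⌉=5 ⌈2555/449⌉=6 ⌈2920/449⌉=7 ⌈3285/449⌉=8
  n=10…19: ⌈3650/449⌉=9 ⌈4015/449⌉=9 ⌈4380/449⌉=10 ⌈4745/449⌉=11 ⌈5110/449⌉=12 ⌈5475/449⌉=13 ⌈5840/449⌉=14 ⌈6205/449⌉=14 ⌈6570/449⌉=15 ⌈6935/449⌉=16
  n=20…29: ⌈7300/449⌉=17 ⌈7665/449⌉=18 ⌈8030/449⌉=18 ⌈8395/449⌉=19 ⌈8760/449⌉=20 ⌈9125/449⌉=21 ⌈9490/449⌉=22 ⌈9855/449⌉=22 ⌈10220/449⌉=23 ⌈10585/449⌉=24
  n=30…39: ⌈10950/449⌉=25 ⌈11315/449⌉=26 ⌈11680/449⌉=27 ⌈12045/449⌉=27 ⌈12410/449⌉=28 ⌈12775/449⌉=29 ⌈13140/449⌉=30 ⌈13505/449⌉=31 ⌈13870/449⌉=31 ⌈14235/449⌉=32
  n=40…49: ⌈14600/449⌉=33 ⌈14965/449⌉=34 ⌈15330/449⌉=35 ⌈15695/449⌉=35 ⌈16060/449⌉=36 ⌈16425/449⌉=37 ⌈16790/449⌉=38 ⌈17155/449⌉=39 ⌈17520/449⌉=40 ⌈17885/449⌉=40
  n=50…59: ⌈18250/449⌉=41 ⌈18615/449⌉=42 ⌈18980/449⌉=43 ⌈19345/449⌉=44 ⌈19710/449⌉=44 ⌈20075/449⌉=45 ⌈20440/449⌉=46 ⌈20805/449⌉=47 ⌈21170/449⌉=48 ⌈21535/449⌉=48
  n=60…69: ⌈21900/449⌉=49 ⌈22265/449⌉=50 ⌈22630/449⌉=51 ⌈22995/449⌉=52 ⌈23360/449⌉=53 ⌈23725/449⌉=53 ⌈24090/449⌉=54 ⌈24455/449⌉=55 ⌈24820/449⌉=56 ⌈25185/449⌉=57
  n=70…79: ⌈25550/449⌉=57 ⌈25915/449⌉=58 ⌈26280/449⌉=59 ⌈26645/449⌉=60 ⌈27010/449⌉=61 ⌈27375/449⌉=61 ⌈27740/449⌉=62 ⌈28105/449⌉=63 ⌈28470/449⌉=64 ⌈28835/449⌉=65
  n=80…89: ⌈29200/449⌉=66 ⌈29565/449⌉=66 ⌈29930/449⌉=67 ⌈30295/449⌉=68 ⌈30660/449⌉=69 ⌈31025/449⌉=70 ⌈31390/449⌉=70 ⌈31755/449⌉=71 ⌈32120/449⌉=72 ⌈32485/449⌉=73
  n=90…97: ⌈32850/449⌉=74 ⌈33215/449⌉=74 ⌈33580/449⌉=75 ⌈33945/449⌉=76 ⌈34310/449⌉=77 ⌈34675/449⌉=78 ⌈35040/449⌉=79 ⌈35405/449⌉=79
s_n = t_(n+1) − t_n for n = 0 … 96 gives
prefix = 1111101111011111011110111101111101111011110111110111101111011111011110111101111101111011110111110
slide a length-6 window over [0..5] … [91..96] (92 windows); first occurrence of each distinct factor:
  [  0..  5] 111110
  [  1..  6] 111101
  [  2..  7] 111011
  [  3..  8] 110111
  [  4..  9] 101111
  [  5.. 10] 011110
  [ 10.. 15] 011111
  (the other 85 windows repeat one of these)
distinct factors: {011110, 011111, 101111, 110111, 111011, 111101, 111110}
count = 7  (Sturmian bound for length 6 is 7)

7


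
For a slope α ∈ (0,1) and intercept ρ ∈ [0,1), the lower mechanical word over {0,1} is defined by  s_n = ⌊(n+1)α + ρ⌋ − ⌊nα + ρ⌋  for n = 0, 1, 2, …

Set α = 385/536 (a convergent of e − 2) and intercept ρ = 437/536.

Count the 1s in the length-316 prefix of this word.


227

#1s = Σ_{n=0}^{315} s_n = Σ_{n=0}^{315} (⌊(n+1)α+ρ⌋ − ⌊nα+ρ⌋)
the sum telescopes: every ⌊nα+ρ⌋ with 0 < n < 316 appears once with + and once with −, leaving ⌊316α+ρ⌋ − ⌊0·α+ρ⌋
316α + ρ = (316·385 + 437) / 536 = 122097/536
ρ = 437/536
⌊122097/536⌋ = 227,  ⌊437/536⌋ = 0
#1s = 227 − 0 = 227


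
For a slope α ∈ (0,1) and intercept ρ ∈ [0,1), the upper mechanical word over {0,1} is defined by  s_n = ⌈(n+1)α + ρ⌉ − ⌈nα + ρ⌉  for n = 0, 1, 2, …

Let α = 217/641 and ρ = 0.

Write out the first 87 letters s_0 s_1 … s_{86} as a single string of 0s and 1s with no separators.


n=0: ⌈(1·217)/641⌉ − ⌈(0·217)/641⌉ = ⌈217/641⌉ − ⌈0/641⌉ = 1 − 0 = 1
n=1: ⌈(2·217)/641⌉ − ⌈(1·217)/641⌉ = ⌈434/641⌉ − ⌈217/641⌉ = 1 − 1 = 0
n=2: ⌈(3·217)/641⌉ − ⌈(2·217)/641⌉ = ⌈651/641⌉ − ⌈434/641⌉ = 2 − 1 = 1
n=3: ⌈(4·217)/641⌉ − ⌈(3·217)/641⌉ = ⌈868/641⌉ − ⌈651/641⌉ = 2 − 2 = 0
n=4: ⌈(5·217)/641⌉ − ⌈(4·217)/641⌉ = ⌈1085/641⌉ − ⌈868/641⌉ = 2 − 2 = 0
n=5: ⌈(6·217)/641⌉ − ⌈(5·217)/641⌉ = ⌈1302/641⌉ − ⌈1085/641⌉ = 3 − 2 = 1
n=6: ⌈(7·217)/641⌉ − ⌈(6·217)/641⌉ = ⌈1519/641⌉ − ⌈1302/641⌉ = 3 − 3 = 0
n=7: ⌈(8·217)/641⌉ − ⌈(7·217)/641⌉ = ⌈1736/641⌉ − ⌈1519/641⌉ = 3 − 3 = 0
n=8: ⌈(9·217)/641⌉ − ⌈(8·217)/641⌉ = ⌈1953/641⌉ − ⌈1736/641⌉ = 4 − 3 = 1
n=9: ⌈(10·217)/641⌉ − ⌈(9·217)/641⌉ = ⌈2170/641⌉ − ⌈1953/641⌉ = 4 − 4 = 0
n=10: ⌈(11·217)/641⌉ − ⌈(10·217)/641⌉ = ⌈2387/641⌉ − ⌈2170/641⌉ = 4 − 4 = 0
n=11: ⌈(12·217)/641⌉ − ⌈(11·217)/641⌉ = ⌈2604/641⌉ − ⌈2387/641⌉ = 5 − 4 = 1
n=12: ⌈(13·217)/641⌉ − ⌈(12·217)/641⌉ = ⌈2821/641⌉ − ⌈2604/641⌉ = 5 − 5 = 0
n=13: ⌈(14·217)/641⌉ − ⌈(13·217)/641⌉ = ⌈3038/641⌉ − ⌈2821/641⌉ = 5 − 5 = 0
n=14: ⌈(15·217)/641⌉ − ⌈(14·217)/641⌉ = ⌈3255/641⌉ − ⌈3038/641⌉ = 6 − 5 = 1
n=15: ⌈(16·217)/641⌉ − ⌈(15·217)/641⌉ = ⌈3472/641⌉ − ⌈3255/641⌉ = 6 − 6 = 0
n=16: ⌈(17·217)/641⌉ − ⌈(16·217)/641⌉ = ⌈3689/641⌉ − ⌈3472/641⌉ = 6 − 6 = 0
n=17: ⌈(18·217)/641⌉ − ⌈(17·217)/641⌉ = ⌈3906/641⌉ − ⌈3689/641⌉ = 7 − 6 = 1
n=18: ⌈(19·217)/641⌉ − ⌈(18·217)/641⌉ = ⌈4123/641⌉ − ⌈3906/641⌉ = 7 − 7 = 0
n=19: ⌈(20·217)/641⌉ − ⌈(19·217)/641⌉ = ⌈4340/641⌉ − ⌈4123/641⌉ = 7 − 7 = 0
n=20: ⌈(21·217)/641⌉ − ⌈(20·217)/641⌉ = ⌈4557/641⌉ − ⌈4340/641⌉ = 8 − 7 = 1
n=21: ⌈(22·217)/641⌉ − ⌈(21·217)/641⌉ = ⌈4774/641⌉ − ⌈4557/641⌉ = 8 − 8 = 0
n=22: ⌈(23·217)/641⌉ − ⌈(22·217)/641⌉ = ⌈4991/641⌉ − ⌈4774/641⌉ = 8 − 8 = 0
n=23: ⌈(24·217)/641⌉ − ⌈(23·217)/641⌉ = ⌈5208/641⌉ − ⌈4991/641⌉ = 9 − 8 = 1
n=24: ⌈(25·217)/641⌉ − ⌈(24·217)/641⌉ = ⌈5425/641⌉ − ⌈5208/641⌉ = 9 − 9 = 0
n=25: ⌈(26·217)/641⌉ − ⌈(25·217)/641⌉ = ⌈5642/641⌉ − ⌈5425/641⌉ = 9 − 9 = 0
n=26: ⌈(27·217)/641⌉ − ⌈(26·217)/641⌉ = ⌈5859/641⌉ − ⌈5642/641⌉ = 10 − 9 = 1
n=27: ⌈(28·217)/641⌉ − ⌈(27·217)/641⌉ = ⌈6076/641⌉ − ⌈5859/641⌉ = 10 − 10 = 0
n=28: ⌈(29·217)/641⌉ − ⌈(28·217)/641⌉ = ⌈6293/641⌉ − ⌈6076/641⌉ = 10 − 10 = 0
n=29: ⌈(30·217)/641⌉ − ⌈(29·217)/641⌉ = ⌈6510/641⌉ − ⌈6293/641⌉ = 11 − 10 = 1
n=30: ⌈(31·217)/641⌉ − ⌈(30·217)/641⌉ = ⌈6727/641⌉ − ⌈6510/641⌉ = 11 − 11 = 0
n=31: ⌈(32·217)/641⌉ − ⌈(31·217)/641⌉ = ⌈6944/641⌉ − ⌈6727/641⌉ = 11 − 11 = 0
n=32: ⌈(33·217)/641⌉ − ⌈(32·217)/641⌉ = ⌈7161/641⌉ − ⌈6944/641⌉ = 12 − 11 = 1
n=33: ⌈(34·217)/641⌉ − ⌈(33·217)/641⌉ = ⌈7378/641⌉ − ⌈7161/641⌉ = 12 − 12 = 0
n=34: ⌈(35·217)/641⌉ − ⌈(34·217)/641⌉ = ⌈7595/641⌉ − ⌈7378/641⌉ = 12 − 12 = 0
n=35: ⌈(36·217)/641⌉ − ⌈(35·217)/641⌉ = ⌈7812/641⌉ − ⌈7595/641⌉ = 13 − 12 = 1
n=36: ⌈(37·217)/641⌉ − ⌈(36·217)/641⌉ = ⌈8029/641⌉ − ⌈7812/641⌉ = 13 − 13 = 0
n=37: ⌈(38·217)/641⌉ − ⌈(37·217)/641⌉ = ⌈8246/641⌉ − ⌈8029/641⌉ = 13 − 13 = 0
n=38: ⌈(39·217)/641⌉ − ⌈(38·217)/641⌉ = ⌈8463/641⌉ − ⌈8246/641⌉ = 14 − 13 = 1
n=39: ⌈(40·217)/641⌉ − ⌈(39·217)/641⌉ = ⌈8680/641⌉ − ⌈8463/641⌉ = 14 − 14 = 0
n=40: ⌈(41·217)/641⌉ − ⌈(40·217)/641⌉ = ⌈8897/641⌉ − ⌈8680/641⌉ = 14 − 14 = 0
n=41: ⌈(42·217)/641⌉ − ⌈(41·217)/641⌉ = ⌈9114/641⌉ − ⌈8897/641⌉ = 15 − 14 = 1
n=42: ⌈(43·217)/641⌉ − ⌈(42·217)/641⌉ = ⌈9331/641⌉ − ⌈9114/641⌉ = 15 − 15 = 0
n=43: ⌈(44·217)/641⌉ − ⌈(43·217)/641⌉ = ⌈9548/641⌉ − ⌈9331/641⌉ = 15 − 15 = 0
n=44: ⌈(45·217)/641⌉ − ⌈(44·217)/641⌉ = ⌈9765/641⌉ − ⌈9548/641⌉ = 16 − 15 = 1
n=45: ⌈(46·217)/641⌉ − ⌈(45·217)/641⌉ = ⌈9982/641⌉ − ⌈9765/641⌉ = 16 − 16 = 0
n=46: ⌈(47·217)/641⌉ − ⌈(46·217)/641⌉ = ⌈10199/641⌉ − ⌈9982/641⌉ = 16 − 16 = 0
n=47: ⌈(48·217)/641⌉ − ⌈(47·217)/641⌉ = ⌈10416/641⌉ − ⌈10199/641⌉ = 17 − 16 = 1
n=48: ⌈(49·217)/641⌉ − ⌈(48·217)/641⌉ = ⌈10633/641⌉ − ⌈10416/641⌉ = 17 − 17 = 0
n=49: ⌈(50·217)/641⌉ − ⌈(49·217)/641⌉ = ⌈10850/641⌉ − ⌈10633/641⌉ = 17 − 17 = 0
n=50: ⌈(51·217)/641⌉ − ⌈(50·217)/641⌉ = ⌈11067/641⌉ − ⌈10850/641⌉ = 18 − 17 = 1
n=51: ⌈(52·217)/641⌉ − ⌈(51·217)/641⌉ = ⌈11284/641⌉ − ⌈11067/641⌉ = 18 − 18 = 0
n=52: ⌈(53·217)/641⌉ − ⌈(52·217)/641⌉ = ⌈11501/641⌉ − ⌈11284/641⌉ = 18 − 18 = 0
n=53: ⌈(54·217)/641⌉ − ⌈(53·217)/641⌉ = ⌈11718/641⌉ − ⌈11501/641⌉ = 19 − 18 = 1
n=54: ⌈(55·217)/641⌉ − ⌈(54·217)/641⌉ = ⌈11935/641⌉ − ⌈11718/641⌉ = 19 − 19 = 0
n=55: ⌈(56·217)/641⌉ − ⌈(55·217)/641⌉ = ⌈12152/641⌉ − ⌈11935/641⌉ = 19 − 19 = 0
n=56: ⌈(57·217)/641⌉ − ⌈(56·217)/641⌉ = ⌈12369/641⌉ − ⌈12152/641⌉ = 20 − 19 = 1
n=57: ⌈(58·217)/641⌉ − ⌈(57·217)/641⌉ = ⌈12586/641⌉ − ⌈12369/641⌉ = 20 − 20 = 0
n=58: ⌈(59·217)/641⌉ − ⌈(58·217)/641⌉ = ⌈12803/641⌉ − ⌈12586/641⌉ = 20 − 20 = 0
n=59: ⌈(60·217)/641⌉ − ⌈(59·217)/641⌉ = ⌈13020/641⌉ − ⌈12803/641⌉ = 21 − 20 = 1
n=60: ⌈(61·217)/641⌉ − ⌈(60·217)/641⌉ = ⌈13237/641⌉ − ⌈13020/641⌉ = 21 − 21 = 0
n=61: ⌈(62·217)/641⌉ − ⌈(61·217)/641⌉ = ⌈13454/641⌉ − ⌈13237/641⌉ = 21 − 21 = 0
n=62: ⌈(63·217)/641⌉ − ⌈(62·217)/641⌉ = ⌈13671/641⌉ − ⌈13454/641⌉ = 22 − 21 = 1
n=63: ⌈(64·217)/641⌉ − ⌈(63·217)/641⌉ = ⌈13888/641⌉ − ⌈13671/641⌉ = 22 − 22 = 0
n=64: ⌈(65·217)/641⌉ − ⌈(64·217)/641⌉ = ⌈14105/641⌉ − ⌈13888/641⌉ = 23 − 22 = 1
n=65: ⌈(66·217)/641⌉ − ⌈(65·217)/641⌉ = ⌈14322/641⌉ − ⌈14105/641⌉ = 23 − 23 = 0
n=66: ⌈(67·217)/641⌉ − ⌈(66·217)/641⌉ = ⌈14539/641⌉ − ⌈14322/641⌉ = 23 − 23 = 0
n=67: ⌈(68·217)/641⌉ − ⌈(67·217)/641⌉ = ⌈14756/641⌉ − ⌈14539/641⌉ = 24 − 23 = 1
n=68: ⌈(69·217)/641⌉ − ⌈(68·217)/641⌉ = ⌈14973/641⌉ − ⌈14756/641⌉ = 24 − 24 = 0
n=69: ⌈(70·217)/641⌉ − ⌈(69·217)/641⌉ = ⌈15190/641⌉ − ⌈14973/641⌉ = 24 − 24 = 0
n=70: ⌈(71·217)/641⌉ − ⌈(70·217)/641⌉ = ⌈15407/641⌉ − ⌈15190/641⌉ = 25 − 24 = 1
n=71: ⌈(72·217)/641⌉ − ⌈(71·217)/641⌉ = ⌈15624/641⌉ − ⌈15407/641⌉ = 25 − 25 = 0
n=72: ⌈(73·217)/641⌉ − ⌈(72·217)/641⌉ = ⌈15841/641⌉ − ⌈15624/641⌉ = 25 − 25 = 0
n=73: ⌈(74·217)/641⌉ − ⌈(73·217)/641⌉ = ⌈16058/641⌉ − ⌈15841/641⌉ = 26 − 25 = 1
n=74: ⌈(75·217)/641⌉ − ⌈(74·217)/641⌉ = ⌈16275/641⌉ − ⌈16058/641⌉ = 26 − 26 = 0
n=75: ⌈(76·217)/641⌉ − ⌈(75·217)/641⌉ = ⌈16492/641⌉ − ⌈16275/641⌉ = 26 − 26 = 0
n=76: ⌈(77·217)/641⌉ − ⌈(76·217)/641⌉ = ⌈16709/641⌉ − ⌈16492/641⌉ = 27 − 26 = 1
n=77: ⌈(78·217)/641⌉ − ⌈(77·217)/641⌉ = ⌈16926/641⌉ − ⌈16709/641⌉ = 27 − 27 = 0
n=78: ⌈(79·217)/641⌉ − ⌈(78·217)/641⌉ = ⌈17143/641⌉ − ⌈16926/641⌉ = 27 − 27 = 0
n=79: ⌈(80·217)/641⌉ − ⌈(79·217)/641⌉ = ⌈17360/641⌉ − ⌈17143/641⌉ = 28 − 27 = 1
n=80: ⌈(81·217)/641⌉ − ⌈(80·217)/641⌉ = ⌈17577/641⌉ − ⌈17360/641⌉ = 28 − 28 = 0
n=81: ⌈(82·217)/641⌉ − ⌈(81·217)/641⌉ = ⌈17794/641⌉ − ⌈17577/641⌉ = 28 − 28 = 0
n=82: ⌈(83·217)/641⌉ − ⌈(82·217)/641⌉ = ⌈18011/641⌉ − ⌈17794/641⌉ = 29 − 28 = 1
n=83: ⌈(84·217)/641⌉ − ⌈(83·217)/641⌉ = ⌈18228/641⌉ − ⌈18011/641⌉ = 29 − 29 = 0
n=84: ⌈(85·217)/641⌉ − ⌈(84·217)/641⌉ = ⌈18445/641⌉ − ⌈18228/641⌉ = 29 − 29 = 0
n=85: ⌈(86·217)/641⌉ − ⌈(85·217)/641⌉ = ⌈18662/641⌉ − ⌈18445/641⌉ = 30 − 29 = 1
n=86: ⌈(87·217)/641⌉ − ⌈(86·217)/641⌉ = ⌈18879/641⌉ − ⌈18662/641⌉ = 30 − 30 = 0

101001001001001001001001001001001001001001001001001001001001001010010010010010010010010


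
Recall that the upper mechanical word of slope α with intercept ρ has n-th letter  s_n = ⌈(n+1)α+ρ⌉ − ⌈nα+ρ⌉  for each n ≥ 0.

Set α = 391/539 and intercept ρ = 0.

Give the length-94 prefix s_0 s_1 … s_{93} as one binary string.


n=0: ⌈(1·391)/539⌉ − ⌈(0·391)/539⌉ = ⌈391/539⌉ − ⌈0/539⌉ = 1 − 0 = 1
n=1: ⌈(2·391)/539⌉ − ⌈(1·391)/539⌉ = ⌈782/539⌉ − ⌈391/539⌉ = 2 − 1 = 1
n=2: ⌈(3·391)/539⌉ − ⌈(2·391)/539⌉ = ⌈1173/539⌉ − ⌈782/539⌉ = 3 − 2 = 1
n=3: ⌈(4·391)/539⌉ − ⌈(3·391)/539⌉ = ⌈1564/539⌉ − ⌈1173/539⌉ = 3 − 3 = 0
n=4: ⌈(5·391)/539⌉ − ⌈(4·391)/539⌉ = ⌈1955/539⌉ − ⌈1564/539⌉ = 4 − 3 = 1
n=5: ⌈(6·391)/539⌉ − ⌈(5·391)/539⌉ = ⌈2346/539⌉ − ⌈1955/539⌉ = 5 − 4 = 1
n=6: ⌈(7·391)/539⌉ − ⌈(6·391)/539⌉ = ⌈2737/539⌉ − ⌈2346/539⌉ = 6 − 5 = 1
n=7: ⌈(8·391)/539⌉ − ⌈(7·391)/539⌉ = ⌈3128/539⌉ − ⌈2737/539⌉ = 6 − 6 = 0
n=8: ⌈(9·391)/539⌉ − ⌈(8·391)/539⌉ = ⌈3519/539⌉ − ⌈3128/539⌉ = 7 − 6 = 1
n=9: ⌈(10·391)/539⌉ − ⌈(9·391)/539⌉ = ⌈3910/539⌉ − ⌈3519/539⌉ = 8 − 7 = 1
n=10: ⌈(11·391)/539⌉ − ⌈(10·391)/539⌉ = ⌈4301/539⌉ − ⌈3910/539⌉ = 8 − 8 = 0
n=11: ⌈(12·391)/539⌉ − ⌈(11·391)/539⌉ = ⌈4692/539⌉ − ⌈4301/539⌉ = 9 − 8 = 1
n=12: ⌈(13·391)/539⌉ − ⌈(12·391)/539⌉ = ⌈5083/539⌉ − ⌈4692/539⌉ = 10 − 9 = 1
n=13: ⌈(14·391)/539⌉ − ⌈(13·391)/539⌉ = ⌈5474/539⌉ − ⌈5083/539⌉ = 11 − 10 = 1
n=14: ⌈(15·391)/539⌉ − ⌈(14·391)/539⌉ = ⌈5865/539⌉ − ⌈5474/539⌉ = 11 − 11 = 0
n=15: ⌈(16·391)/539⌉ − ⌈(15·391)/539⌉ = ⌈6256/539⌉ − ⌈5865/539⌉ = 12 − 11 = 1
n=16: ⌈(17·391)/539⌉ − ⌈(16·391)/539⌉ = ⌈6647/539⌉ − ⌈6256/539⌉ = 13 − 12 = 1
n=17: ⌈(18·391)/539⌉ − ⌈(17·391)/539⌉ = ⌈7038/539⌉ − ⌈6647/539⌉ = 14 − 13 = 1
n=18: ⌈(19·391)/539⌉ − ⌈(18·391)/539⌉ = ⌈7429/539⌉ − ⌈7038/539⌉ = 14 − 14 = 0
n=19: ⌈(20·391)/539⌉ − ⌈(19·391)/539⌉ = ⌈7820/539⌉ − ⌈7429/539⌉ = 15 − 14 = 1
n=20: ⌈(21·391)/539⌉ − ⌈(20·391)/539⌉ = ⌈8211/539⌉ − ⌈7820/539⌉ = 16 − 15 = 1
n=21: ⌈(22·391)/539⌉ − ⌈(21·391)/539⌉ = ⌈8602/539⌉ − ⌈8211/539⌉ = 16 − 16 = 0
n=22: ⌈(23·391)/539⌉ − ⌈(22·391)/539⌉ = ⌈8993/539⌉ − ⌈8602/539⌉ = 17 − 16 = 1
n=23: ⌈(24·391)/539⌉ − ⌈(23·391)/539⌉ = ⌈9384/539⌉ − ⌈8993/539⌉ = 18 − 17 = 1
n=24: ⌈(25·391)/539⌉ − ⌈(24·391)/539⌉ = ⌈9775/539⌉ − ⌈9384/539⌉ = 19 − 18 = 1
n=25: ⌈(26·391)/539⌉ − ⌈(25·391)/539⌉ = ⌈10166/539⌉ − ⌈9775/539⌉ = 19 − 19 = 0
n=26: ⌈(27·391)/539⌉ − ⌈(26·391)/539⌉ = ⌈10557/539⌉ − ⌈10166/539⌉ = 20 − 19 = 1
n=27: ⌈(28·391)/539⌉ − ⌈(27·391)/539⌉ = ⌈10948/539⌉ − ⌈10557/539⌉ = 21 − 20 = 1
n=28: ⌈(29·391)/539⌉ − ⌈(28·391)/539⌉ = ⌈11339/539⌉ − ⌈10948/539⌉ = 22 − 21 = 1
n=29: ⌈(30·391)/539⌉ − ⌈(29·391)/539⌉ = ⌈11730/539⌉ − ⌈11339/539⌉ = 22 − 22 = 0
n=30: ⌈(31·391)/539⌉ − ⌈(30·391)/539⌉ = ⌈12121/539⌉ − ⌈11730/539⌉ = 23 − 22 = 1
n=31: ⌈(32·391)/539⌉ − ⌈(31·391)/539⌉ = ⌈12512/539⌉ − ⌈12121/539⌉ = 24 − 23 = 1
n=32: ⌈(33·391)/539⌉ − ⌈(32·391)/539⌉ = ⌈12903/539⌉ − ⌈12512/539⌉ = 24 − 24 = 0
n=33: ⌈(34·391)/539⌉ − ⌈(33·391)/539⌉ = ⌈13294/539⌉ − ⌈12903/539⌉ = 25 − 24 = 1
n=34: ⌈(35·391)/539⌉ − ⌈(34·391)/539⌉ = ⌈13685/539⌉ − ⌈13294/539⌉ = 26 − 25 = 1
n=35: ⌈(36·391)/539⌉ − ⌈(35·391)/539⌉ = ⌈14076/539⌉ − ⌈13685/539⌉ = 27 − 26 = 1
n=36: ⌈(37·391)/539⌉ − ⌈(36·391)/539⌉ = ⌈14467/539⌉ − ⌈14076/539⌉ = 27 − 27 = 0
n=37: ⌈(38·391)/539⌉ − ⌈(37·391)/539⌉ = ⌈14858/539⌉ − ⌈14467/539⌉ = 28 − 27 = 1
n=38: ⌈(39·391)/539⌉ − ⌈(38·391)/539⌉ = ⌈15249/539⌉ − ⌈14858/539⌉ = 29 − 28 = 1
n=39: ⌈(40·391)/539⌉ − ⌈(39·391)/539⌉ = ⌈15640/539⌉ − ⌈15249/539⌉ = 30 − 29 = 1
n=40: ⌈(41·391)/539⌉ − ⌈(40·391)/539⌉ = ⌈16031/539⌉ − ⌈15640/539⌉ = 30 − 30 = 0
n=41: ⌈(42·391)/539⌉ − ⌈(41·391)/539⌉ = ⌈16422/539⌉ − ⌈16031/539⌉ = 31 − 30 = 1
n=42: ⌈(43·391)/539⌉ − ⌈(42·391)/539⌉ = ⌈16813/539⌉ − ⌈16422/539⌉ = 32 − 31 = 1
n=43: ⌈(44·391)/539⌉ − ⌈(43·391)/539⌉ = ⌈17204/539⌉ − ⌈16813/539⌉ = 32 − 32 = 0
n=44: ⌈(45·391)/539⌉ − ⌈(44·391)/539⌉ = ⌈17595/539⌉ − ⌈17204/539⌉ = 33 − 32 = 1
n=45: ⌈(46·391)/539⌉ − ⌈(45·391)/539⌉ = ⌈17986/539⌉ − ⌈17595/539⌉ = 34 − 33 = 1
n=46: ⌈(47·391)/539⌉ − ⌈(46·391)/539⌉ = ⌈18377/539⌉ − ⌈17986/539⌉ = 35 − 34 = 1
n=47: ⌈(48·391)/539⌉ − ⌈(47·391)/539⌉ = ⌈18768/539⌉ − ⌈18377/539⌉ = 35 − 35 = 0
n=48: ⌈(49·391)/539⌉ − ⌈(48·391)/539⌉ = ⌈19159/539⌉ − ⌈18768/539⌉ = 36 − 35 = 1
n=49: ⌈(50·391)/539⌉ − ⌈(49·391)/539⌉ = ⌈19550/539⌉ − ⌈19159/539⌉ = 37 − 36 = 1
n=50: ⌈(51·391)/539⌉ − ⌈(50·391)/539⌉ = ⌈19941/539⌉ − ⌈19550/539⌉ = 37 − 37 = 0
n=51: ⌈(52·391)/539⌉ − ⌈(51·391)/539⌉ = ⌈20332/539⌉ − ⌈19941/539⌉ = 38 − 37 = 1
n=52: ⌈(53·391)/539⌉ − ⌈(52·391)/539⌉ = ⌈20723/539⌉ − ⌈20332/539⌉ = 39 − 38 = 1
n=53: ⌈(54·391)/539⌉ − ⌈(53·391)/539⌉ = ⌈21114/539⌉ − ⌈20723/539⌉ = 40 − 39 = 1
n=54: ⌈(55·391)/539⌉ − ⌈(54·391)/539⌉ = ⌈21505/539⌉ − ⌈21114/539⌉ = 40 − 40 = 0
n=55: ⌈(56·391)/539⌉ − ⌈(55·391)/539⌉ = ⌈21896/539⌉ − ⌈21505/539⌉ = 41 − 40 = 1
n=56: ⌈(57·391)/539⌉ − ⌈(56·391)/539⌉ = ⌈22287/539⌉ − ⌈21896/539⌉ = 42 − 41 = 1
n=57: ⌈(58·391)/539⌉ − ⌈(57·391)/539⌉ = ⌈22678/539⌉ − ⌈22287/539⌉ = 43 − 42 = 1
n=58: ⌈(59·391)/539⌉ − ⌈(58·391)/539⌉ = ⌈23069/539⌉ − ⌈22678/539⌉ = 43 − 43 = 0
n=59: ⌈(60·391)/539⌉ − ⌈(59·391)/539⌉ = ⌈23460/539⌉ − ⌈23069/539⌉ = 44 − 43 = 1
n=60: ⌈(61·391)/539⌉ − ⌈(60·391)/539⌉ = ⌈23851/539⌉ − ⌈23460/539⌉ = 45 − 44 = 1
n=61: ⌈(62·391)/539⌉ − ⌈(61·391)/539⌉ = ⌈24242/539⌉ − ⌈23851/539⌉ = 45 − 45 = 0
n=62: ⌈(63·391)/539⌉ − ⌈(62·391)/539⌉ = ⌈24633/539⌉ − ⌈24242/539⌉ = 46 − 45 = 1
n=63: ⌈(64·391)/539⌉ − ⌈(63·391)/539⌉ = ⌈25024/539⌉ − ⌈24633/539⌉ = 47 − 46 = 1
n=64: ⌈(65·391)/539⌉ − ⌈(64·391)/539⌉ = ⌈25415/539⌉ − ⌈25024/539⌉ = 48 − 47 = 1
n=65: ⌈(66·391)/539⌉ − ⌈(65·391)/539⌉ = ⌈25806/539⌉ − ⌈25415/539⌉ = 48 − 48 = 0
n=66: ⌈(67·391)/539⌉ − ⌈(66·391)/539⌉ = ⌈26197/539⌉ − ⌈25806/539⌉ = 49 − 48 = 1
n=67: ⌈(68·391)/539⌉ − ⌈(67·391)/539⌉ = ⌈26588/539⌉ − ⌈26197/539⌉ = 50 − 49 = 1
n=68: ⌈(69·391)/539⌉ − ⌈(68·391)/539⌉ = ⌈26979/539⌉ − ⌈26588/539⌉ = 51 − 50 = 1
n=69: ⌈(70·391)/539⌉ − ⌈(69·391)/539⌉ = ⌈27370/539⌉ − ⌈26979/539⌉ = 51 − 51 = 0
n=70: ⌈(71·391)/539⌉ − ⌈(70·391)/539⌉ = ⌈27761/539⌉ − ⌈27370/539⌉ = 52 − 51 = 1
n=71: ⌈(72·391)/539⌉ − ⌈(71·391)/539⌉ = ⌈28152/539⌉ − ⌈27761/539⌉ = 53 − 52 = 1
n=72: ⌈(73·391)/539⌉ − ⌈(72·391)/539⌉ = ⌈28543/539⌉ − ⌈28152/539⌉ = 53 − 53 = 0
n=73: ⌈(74·391)/539⌉ − ⌈(73·391)/539⌉ = ⌈28934/539⌉ − ⌈28543/539⌉ = 54 − 53 = 1
n=74: ⌈(75·391)/539⌉ − ⌈(74·391)/539⌉ = ⌈29325/539⌉ − ⌈28934/539⌉ = 55 − 54 = 1
n=75: ⌈(76·391)/539⌉ − ⌈(75·391)/539⌉ = ⌈29716/539⌉ − ⌈29325/539⌉ = 56 − 55 = 1
n=76: ⌈(77·391)/539⌉ − ⌈(76·391)/539⌉ = ⌈30107/539⌉ − ⌈29716/539⌉ = 56 − 56 = 0
n=77: ⌈(78·391)/539⌉ − ⌈(77·391)/539⌉ = ⌈30498/539⌉ − ⌈30107/539⌉ = 57 − 56 = 1
n=78: ⌈(79·391)/539⌉ − ⌈(78·391)/539⌉ = ⌈30889/539⌉ − ⌈30498/539⌉ = 58 − 57 = 1
n=79: ⌈(80·391)/539⌉ − ⌈(79·391)/539⌉ = ⌈31280/539⌉ − ⌈30889/539⌉ = 59 − 58 = 1
n=80: ⌈(81·391)/539⌉ − ⌈(80·391)/539⌉ = ⌈31671/539⌉ − ⌈31280/539⌉ = 59 − 59 = 0
n=81: ⌈(82·391)/539⌉ − ⌈(81·391)/539⌉ = ⌈32062/539⌉ − ⌈31671/539⌉ = 60 − 59 = 1
n=82: ⌈(83·391)/539⌉ − ⌈(82·391)/539⌉ = ⌈32453/539⌉ − ⌈32062/539⌉ = 61 − 60 = 1
n=83: ⌈(84·391)/539⌉ − ⌈(83·391)/539⌉ = ⌈32844/539⌉ − ⌈32453/539⌉ = 61 − 61 = 0
n=84: ⌈(85·391)/539⌉ − ⌈(84·391)/539⌉ = ⌈33235/539⌉ − ⌈32844/539⌉ = 62 − 61 = 1
n=85: ⌈(86·391)/539⌉ − ⌈(85·391)/539⌉ = ⌈33626/539⌉ − ⌈33235/539⌉ = 63 − 62 = 1
n=86: ⌈(87·391)/539⌉ − ⌈(86·391)/539⌉ = ⌈34017/539⌉ − ⌈33626/539⌉ = 64 − 63 = 1
n=87: ⌈(88·391)/539⌉ − ⌈(87·391)/539⌉ = ⌈34408/539⌉ − ⌈34017/539⌉ = 64 − 64 = 0
n=88: ⌈(89·391)/539⌉ − ⌈(88·391)/539⌉ = ⌈34799/539⌉ − ⌈34408/539⌉ = 65 − 64 = 1
n=89: ⌈(90·391)/539⌉ − ⌈(89·391)/539⌉ = ⌈35190/539⌉ − ⌈34799/539⌉ = 66 − 65 = 1
n=90: ⌈(91·391)/539⌉ − ⌈(90·391)/539⌉ = ⌈35581/539⌉ − ⌈35190/539⌉ = 67 − 66 = 1
n=91: ⌈(92·391)/539⌉ − ⌈(91·391)/539⌉ = ⌈35972/539⌉ − ⌈35581/539⌉ = 67 − 67 = 0
n=92: ⌈(93·391)/539⌉ − ⌈(92·391)/539⌉ = ⌈36363/539⌉ − ⌈35972/539⌉ = 68 − 67 = 1
n=93: ⌈(94·391)/539⌉ − ⌈(93·391)/539⌉ = ⌈36754/539⌉ − ⌈36363/539⌉ = 69 − 68 = 1

1110111011011101110110111011101101110111011011101101110111011011101110110111011101101110111011
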